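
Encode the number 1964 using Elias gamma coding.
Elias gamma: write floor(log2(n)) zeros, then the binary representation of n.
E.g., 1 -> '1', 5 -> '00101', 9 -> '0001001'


num_bits = floor(log2(1964)) + 1 = 11
leading_zeros = num_bits - 1 = 10
binary(1964) = 11110101100

Elias gamma(1964) = '0000000000' + '11110101100' = 000000000011110101100 (21 bits)


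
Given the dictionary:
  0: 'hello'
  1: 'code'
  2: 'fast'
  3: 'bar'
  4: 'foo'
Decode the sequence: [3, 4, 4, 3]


Look up each index in the dictionary:
  3 -> 'bar'
  4 -> 'foo'
  4 -> 'foo'
  3 -> 'bar'

Decoded: "bar foo foo bar"


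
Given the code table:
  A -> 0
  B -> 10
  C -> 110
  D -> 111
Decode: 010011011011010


Decoding:
0 -> A
10 -> B
0 -> A
110 -> C
110 -> C
110 -> C
10 -> B


Result: ABACCCB


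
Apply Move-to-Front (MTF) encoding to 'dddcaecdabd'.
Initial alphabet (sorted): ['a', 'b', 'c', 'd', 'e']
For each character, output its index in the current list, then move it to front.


MTF encoding:
'd': index 3 in ['a', 'b', 'c', 'd', 'e'] -> ['d', 'a', 'b', 'c', 'e']
'd': index 0 in ['d', 'a', 'b', 'c', 'e'] -> ['d', 'a', 'b', 'c', 'e']
'd': index 0 in ['d', 'a', 'b', 'c', 'e'] -> ['d', 'a', 'b', 'c', 'e']
'c': index 3 in ['d', 'a', 'b', 'c', 'e'] -> ['c', 'd', 'a', 'b', 'e']
'a': index 2 in ['c', 'd', 'a', 'b', 'e'] -> ['a', 'c', 'd', 'b', 'e']
'e': index 4 in ['a', 'c', 'd', 'b', 'e'] -> ['e', 'a', 'c', 'd', 'b']
'c': index 2 in ['e', 'a', 'c', 'd', 'b'] -> ['c', 'e', 'a', 'd', 'b']
'd': index 3 in ['c', 'e', 'a', 'd', 'b'] -> ['d', 'c', 'e', 'a', 'b']
'a': index 3 in ['d', 'c', 'e', 'a', 'b'] -> ['a', 'd', 'c', 'e', 'b']
'b': index 4 in ['a', 'd', 'c', 'e', 'b'] -> ['b', 'a', 'd', 'c', 'e']
'd': index 2 in ['b', 'a', 'd', 'c', 'e'] -> ['d', 'b', 'a', 'c', 'e']


Output: [3, 0, 0, 3, 2, 4, 2, 3, 3, 4, 2]


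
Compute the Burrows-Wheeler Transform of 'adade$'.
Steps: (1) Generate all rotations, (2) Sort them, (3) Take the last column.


Rotations (sorted):
  0: $adade -> last char: e
  1: adade$ -> last char: $
  2: ade$ad -> last char: d
  3: dade$a -> last char: a
  4: de$ada -> last char: a
  5: e$adad -> last char: d


BWT = e$daad


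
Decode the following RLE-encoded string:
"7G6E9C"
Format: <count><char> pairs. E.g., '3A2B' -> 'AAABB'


Expanding each <count><char> pair:
  7G -> 'GGGGGGG'
  6E -> 'EEEEEE'
  9C -> 'CCCCCCCCC'

Decoded = GGGGGGGEEEEEECCCCCCCCC


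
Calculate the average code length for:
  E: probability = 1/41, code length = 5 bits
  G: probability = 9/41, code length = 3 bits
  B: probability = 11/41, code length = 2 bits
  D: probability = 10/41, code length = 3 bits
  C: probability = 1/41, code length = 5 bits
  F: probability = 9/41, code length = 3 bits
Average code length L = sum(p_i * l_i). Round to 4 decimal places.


Weighted contributions p_i * l_i:
  E: (1/41) * 5 = 5/41
  G: (9/41) * 3 = 27/41
  B: (11/41) * 2 = 22/41
  D: (10/41) * 3 = 30/41
  C: (1/41) * 5 = 5/41
  F: (9/41) * 3 = 27/41
Sum = (5 + 27 + 22 + 30 + 5 + 27)/41 = 116/41

L = 116/41 = 2.8293 bits/symbol


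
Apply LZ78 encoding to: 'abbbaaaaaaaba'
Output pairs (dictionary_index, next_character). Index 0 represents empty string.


LZ78 encoding steps:
Dictionary: {0: ''}
Step 1: w='' (idx 0), next='a' -> output (0, 'a'), add 'a' as idx 1
Step 2: w='' (idx 0), next='b' -> output (0, 'b'), add 'b' as idx 2
Step 3: w='b' (idx 2), next='b' -> output (2, 'b'), add 'bb' as idx 3
Step 4: w='a' (idx 1), next='a' -> output (1, 'a'), add 'aa' as idx 4
Step 5: w='aa' (idx 4), next='a' -> output (4, 'a'), add 'aaa' as idx 5
Step 6: w='aa' (idx 4), next='b' -> output (4, 'b'), add 'aab' as idx 6
Step 7: w='a' (idx 1), end of input -> output (1, '')


Encoded: [(0, 'a'), (0, 'b'), (2, 'b'), (1, 'a'), (4, 'a'), (4, 'b'), (1, '')]


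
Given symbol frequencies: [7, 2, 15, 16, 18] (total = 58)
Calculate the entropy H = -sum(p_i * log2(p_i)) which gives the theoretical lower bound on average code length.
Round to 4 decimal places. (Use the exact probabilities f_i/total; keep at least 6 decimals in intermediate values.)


Per-symbol terms -p_i * log2(p_i) with p_i = f_i/58:
  p = 7/58 = 0.120690: log2(p) = -3.050626, -p*log2(p) = 0.368179
  p = 2/58 = 0.034483: log2(p) = -4.857981, -p*log2(p) = 0.167517
  p = 15/58 = 0.258621: log2(p) = -1.951090, -p*log2(p) = 0.504592
  p = 16/58 = 0.275862: log2(p) = -1.857981, -p*log2(p) = 0.512546
  p = 18/58 = 0.310345: log2(p) = -1.688056, -p*log2(p) = 0.523879
H = 0.368179 + 0.167517 + 0.504592 + 0.512546 + 0.523879 = 2.076713

H = 2.0767 bits/symbol


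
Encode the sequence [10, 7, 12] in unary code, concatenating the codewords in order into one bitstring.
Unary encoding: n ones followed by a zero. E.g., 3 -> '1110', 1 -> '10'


Encode each number as n ones followed by a terminating 0:
  10 -> 11111111110 (11 bits)
  7 -> 11111110 (8 bits)
  12 -> 1111111111110 (13 bits)
Total length = 11 + 8 + 13 = 32 bits.

Unary([10, 7, 12]) = 11111111110111111101111111111110 (32 bits)


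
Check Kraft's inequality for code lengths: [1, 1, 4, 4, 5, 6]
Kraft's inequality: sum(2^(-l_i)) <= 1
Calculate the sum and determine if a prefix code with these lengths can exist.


Sum = 2^(-1) + 2^(-1) + 2^(-4) + 2^(-4) + 2^(-5) + 2^(-6)
    = 0.5 + 0.5 + 0.0625 + 0.0625 + 0.03125 + 0.015625
    = 75/64 = 1.171875
Since 1.171875 > 1, Kraft's inequality is NOT satisfied.
A prefix code with these lengths CANNOT exist.

Kraft sum = 1.171875. Not satisfied.


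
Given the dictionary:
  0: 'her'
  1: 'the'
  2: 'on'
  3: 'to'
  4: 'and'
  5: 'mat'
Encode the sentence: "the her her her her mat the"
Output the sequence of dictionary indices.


Look up each word in the dictionary:
  'the' -> 1
  'her' -> 0
  'her' -> 0
  'her' -> 0
  'her' -> 0
  'mat' -> 5
  'the' -> 1

Encoded: [1, 0, 0, 0, 0, 5, 1]


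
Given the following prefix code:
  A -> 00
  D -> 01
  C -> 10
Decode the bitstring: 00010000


Decoding step by step:
Bits 00 -> A
Bits 01 -> D
Bits 00 -> A
Bits 00 -> A


Decoded message: ADAA


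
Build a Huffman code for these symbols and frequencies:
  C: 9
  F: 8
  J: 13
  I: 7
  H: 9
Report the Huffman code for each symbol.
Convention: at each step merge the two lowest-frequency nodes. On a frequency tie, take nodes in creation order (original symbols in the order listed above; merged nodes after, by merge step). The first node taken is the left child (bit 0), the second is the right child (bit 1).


Huffman tree construction:
Step 1: Merge I(7) + F(8) = 15
Step 2: Merge C(9) + H(9) = 18
Step 3: Merge J(13) + (I+F)(15) = 28
Step 4: Merge (C+H)(18) + (J+(I+F))(28) = 46
Read each symbol's code off the tree from the root (left child = 0, right child = 1).

Codes:
  C: 00 (length 2)
  F: 111 (length 3)
  J: 10 (length 2)
  I: 110 (length 3)
  H: 01 (length 2)
Average code length: 107/46 = 2.3261 bits/symbol


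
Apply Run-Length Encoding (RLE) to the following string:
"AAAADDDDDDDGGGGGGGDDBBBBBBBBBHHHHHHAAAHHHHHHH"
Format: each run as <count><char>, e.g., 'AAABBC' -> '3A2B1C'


Scanning runs left to right:
  i=0: run of 'A' x 4 -> '4A'
  i=4: run of 'D' x 7 -> '7D'
  i=11: run of 'G' x 7 -> '7G'
  i=18: run of 'D' x 2 -> '2D'
  i=20: run of 'B' x 9 -> '9B'
  i=29: run of 'H' x 6 -> '6H'
  i=35: run of 'A' x 3 -> '3A'
  i=38: run of 'H' x 7 -> '7H'

RLE = 4A7D7G2D9B6H3A7H


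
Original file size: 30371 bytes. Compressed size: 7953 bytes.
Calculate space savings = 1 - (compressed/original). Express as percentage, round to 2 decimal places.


ratio = compressed/original = 7953/30371 = 0.261862
savings = 1 - ratio = 1 - 0.261862 = 0.738138
as a percentage: 0.738138 * 100 = 73.81%

Space savings = 1 - 7953/30371 = 73.81%


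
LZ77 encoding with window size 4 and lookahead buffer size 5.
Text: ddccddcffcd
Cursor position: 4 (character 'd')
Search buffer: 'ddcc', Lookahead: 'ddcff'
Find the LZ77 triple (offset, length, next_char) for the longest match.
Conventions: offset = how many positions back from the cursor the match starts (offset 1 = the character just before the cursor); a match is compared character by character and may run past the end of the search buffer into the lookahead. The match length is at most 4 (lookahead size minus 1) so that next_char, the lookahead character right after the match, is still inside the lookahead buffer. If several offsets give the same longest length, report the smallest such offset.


Try each offset into the search buffer:
  offset=1 (pos 3, char 'c'): match length 0
  offset=2 (pos 2, char 'c'): match length 0
  offset=3 (pos 1, char 'd'): match length 1
  offset=4 (pos 0, char 'd'): match length 3
Longest match has length 3 at offset 4.
next_char = character at position 4 + 3 = 7 -> 'f'

Best match: offset=4, length=3 (matching 'ddc' starting at position 0)
LZ77 triple: (4, 3, 'f')


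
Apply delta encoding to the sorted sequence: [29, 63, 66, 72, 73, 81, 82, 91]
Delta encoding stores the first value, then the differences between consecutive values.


First value: 29
Deltas:
  63 - 29 = 34
  66 - 63 = 3
  72 - 66 = 6
  73 - 72 = 1
  81 - 73 = 8
  82 - 81 = 1
  91 - 82 = 9


Delta encoded: [29, 34, 3, 6, 1, 8, 1, 9]


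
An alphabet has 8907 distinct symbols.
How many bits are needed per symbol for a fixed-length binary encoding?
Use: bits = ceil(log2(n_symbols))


log2(8907) = 13.1207
Bracket: 2^13 = 8192 < 8907 <= 2^14 = 16384
So ceil(log2(8907)) = 14

bits = ceil(log2(8907)) = ceil(13.1207) = 14 bits


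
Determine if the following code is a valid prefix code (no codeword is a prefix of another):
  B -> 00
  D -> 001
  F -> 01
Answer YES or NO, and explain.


Checking each pair (does one codeword prefix another?):
  B='00' vs D='001': prefix -- VIOLATION

NO -- this is NOT a valid prefix code. B (00) is a prefix of D (001).


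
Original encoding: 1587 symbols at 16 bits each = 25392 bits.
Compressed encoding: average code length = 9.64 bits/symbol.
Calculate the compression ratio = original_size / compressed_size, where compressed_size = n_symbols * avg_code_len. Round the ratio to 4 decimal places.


original_size = n_symbols * orig_bits = 1587 * 16 = 25392 bits
compressed_size = n_symbols * avg_code_len = 1587 * 9.64 = 15298.68 bits
ratio = original_size / compressed_size = 25392 / 15298.68 = 1.6598

Compression ratio = 1.6598


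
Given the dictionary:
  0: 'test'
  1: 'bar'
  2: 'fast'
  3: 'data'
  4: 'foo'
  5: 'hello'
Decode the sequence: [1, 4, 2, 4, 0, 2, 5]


Look up each index in the dictionary:
  1 -> 'bar'
  4 -> 'foo'
  2 -> 'fast'
  4 -> 'foo'
  0 -> 'test'
  2 -> 'fast'
  5 -> 'hello'

Decoded: "bar foo fast foo test fast hello"


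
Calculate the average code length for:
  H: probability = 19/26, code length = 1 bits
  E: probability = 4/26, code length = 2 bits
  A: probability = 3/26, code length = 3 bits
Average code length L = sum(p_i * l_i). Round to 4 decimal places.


Weighted contributions p_i * l_i:
  H: (19/26) * 1 = 19/26
  E: (4/26) * 2 = 8/26
  A: (3/26) * 3 = 9/26
Sum = (19 + 8 + 9)/26 = 36/26

L = 36/26 = 1.3846 bits/symbol


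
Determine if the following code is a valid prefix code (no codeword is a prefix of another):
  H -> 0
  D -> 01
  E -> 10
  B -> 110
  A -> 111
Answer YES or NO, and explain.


Checking each pair (does one codeword prefix another?):
  H='0' vs D='01': prefix -- VIOLATION

NO -- this is NOT a valid prefix code. H (0) is a prefix of D (01).


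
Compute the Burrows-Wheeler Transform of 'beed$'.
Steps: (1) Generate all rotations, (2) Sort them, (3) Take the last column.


Rotations (sorted):
  0: $beed -> last char: d
  1: beed$ -> last char: $
  2: d$bee -> last char: e
  3: ed$be -> last char: e
  4: eed$b -> last char: b


BWT = d$eeb


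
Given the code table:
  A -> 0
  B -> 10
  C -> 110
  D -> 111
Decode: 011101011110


Decoding:
0 -> A
111 -> D
0 -> A
10 -> B
111 -> D
10 -> B


Result: ADABDB


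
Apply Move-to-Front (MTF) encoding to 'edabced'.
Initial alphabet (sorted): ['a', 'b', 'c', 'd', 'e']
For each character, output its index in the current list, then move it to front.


MTF encoding:
'e': index 4 in ['a', 'b', 'c', 'd', 'e'] -> ['e', 'a', 'b', 'c', 'd']
'd': index 4 in ['e', 'a', 'b', 'c', 'd'] -> ['d', 'e', 'a', 'b', 'c']
'a': index 2 in ['d', 'e', 'a', 'b', 'c'] -> ['a', 'd', 'e', 'b', 'c']
'b': index 3 in ['a', 'd', 'e', 'b', 'c'] -> ['b', 'a', 'd', 'e', 'c']
'c': index 4 in ['b', 'a', 'd', 'e', 'c'] -> ['c', 'b', 'a', 'd', 'e']
'e': index 4 in ['c', 'b', 'a', 'd', 'e'] -> ['e', 'c', 'b', 'a', 'd']
'd': index 4 in ['e', 'c', 'b', 'a', 'd'] -> ['d', 'e', 'c', 'b', 'a']


Output: [4, 4, 2, 3, 4, 4, 4]


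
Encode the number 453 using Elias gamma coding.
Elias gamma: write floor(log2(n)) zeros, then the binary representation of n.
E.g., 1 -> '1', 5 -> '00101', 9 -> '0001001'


num_bits = floor(log2(453)) + 1 = 9
leading_zeros = num_bits - 1 = 8
binary(453) = 111000101

Elias gamma(453) = '00000000' + '111000101' = 00000000111000101 (17 bits)


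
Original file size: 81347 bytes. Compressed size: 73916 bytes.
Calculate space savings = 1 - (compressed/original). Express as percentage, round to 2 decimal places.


ratio = compressed/original = 73916/81347 = 0.908651
savings = 1 - ratio = 1 - 0.908651 = 0.091349
as a percentage: 0.091349 * 100 = 9.13%

Space savings = 1 - 73916/81347 = 9.13%


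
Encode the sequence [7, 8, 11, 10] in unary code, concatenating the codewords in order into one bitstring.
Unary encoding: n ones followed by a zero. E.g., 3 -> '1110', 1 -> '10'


Encode each number as n ones followed by a terminating 0:
  7 -> 11111110 (8 bits)
  8 -> 111111110 (9 bits)
  11 -> 111111111110 (12 bits)
  10 -> 11111111110 (11 bits)
Total length = 8 + 9 + 12 + 11 = 40 bits.

Unary([7, 8, 11, 10]) = 1111111011111111011111111111011111111110 (40 bits)


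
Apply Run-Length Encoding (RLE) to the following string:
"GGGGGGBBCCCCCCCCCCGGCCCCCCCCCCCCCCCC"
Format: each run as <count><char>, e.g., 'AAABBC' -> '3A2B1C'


Scanning runs left to right:
  i=0: run of 'G' x 6 -> '6G'
  i=6: run of 'B' x 2 -> '2B'
  i=8: run of 'C' x 10 -> '10C'
  i=18: run of 'G' x 2 -> '2G'
  i=20: run of 'C' x 16 -> '16C'

RLE = 6G2B10C2G16C


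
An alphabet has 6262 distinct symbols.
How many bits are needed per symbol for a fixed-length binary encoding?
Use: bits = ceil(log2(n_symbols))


log2(6262) = 12.6124
Bracket: 2^12 = 4096 < 6262 <= 2^13 = 8192
So ceil(log2(6262)) = 13

bits = ceil(log2(6262)) = ceil(12.6124) = 13 bits


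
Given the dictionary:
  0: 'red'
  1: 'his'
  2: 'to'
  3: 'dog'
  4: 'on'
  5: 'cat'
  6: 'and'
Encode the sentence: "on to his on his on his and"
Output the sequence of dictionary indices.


Look up each word in the dictionary:
  'on' -> 4
  'to' -> 2
  'his' -> 1
  'on' -> 4
  'his' -> 1
  'on' -> 4
  'his' -> 1
  'and' -> 6

Encoded: [4, 2, 1, 4, 1, 4, 1, 6]


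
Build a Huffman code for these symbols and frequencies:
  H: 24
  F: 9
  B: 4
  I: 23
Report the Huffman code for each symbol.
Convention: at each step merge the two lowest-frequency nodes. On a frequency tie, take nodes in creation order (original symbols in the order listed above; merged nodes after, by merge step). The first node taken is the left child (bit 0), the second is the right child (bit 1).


Huffman tree construction:
Step 1: Merge B(4) + F(9) = 13
Step 2: Merge (B+F)(13) + I(23) = 36
Step 3: Merge H(24) + ((B+F)+I)(36) = 60
Read each symbol's code off the tree from the root (left child = 0, right child = 1).

Codes:
  H: 0 (length 1)
  F: 101 (length 3)
  B: 100 (length 3)
  I: 11 (length 2)
Average code length: 109/60 = 1.8167 bits/symbol


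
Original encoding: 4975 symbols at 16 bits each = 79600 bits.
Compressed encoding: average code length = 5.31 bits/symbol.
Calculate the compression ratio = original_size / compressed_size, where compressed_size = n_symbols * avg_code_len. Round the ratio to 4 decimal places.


original_size = n_symbols * orig_bits = 4975 * 16 = 79600 bits
compressed_size = n_symbols * avg_code_len = 4975 * 5.31 = 26417.25 bits
ratio = original_size / compressed_size = 79600 / 26417.25 = 3.0132

Compression ratio = 3.0132


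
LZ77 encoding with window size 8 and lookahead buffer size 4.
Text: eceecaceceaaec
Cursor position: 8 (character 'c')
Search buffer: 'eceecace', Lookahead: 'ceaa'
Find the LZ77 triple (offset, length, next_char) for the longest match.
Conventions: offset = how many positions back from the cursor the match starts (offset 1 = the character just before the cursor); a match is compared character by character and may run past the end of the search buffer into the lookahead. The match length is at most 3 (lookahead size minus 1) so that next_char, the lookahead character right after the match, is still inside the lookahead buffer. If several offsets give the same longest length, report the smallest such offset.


Try each offset into the search buffer:
  offset=1 (pos 7, char 'e'): match length 0
  offset=2 (pos 6, char 'c'): match length 2
  offset=3 (pos 5, char 'a'): match length 0
  offset=4 (pos 4, char 'c'): match length 1
  offset=5 (pos 3, char 'e'): match length 0
  offset=6 (pos 2, char 'e'): match length 0
  offset=7 (pos 1, char 'c'): match length 2
  offset=8 (pos 0, char 'e'): match length 0
Longest match has length 2, found at offsets 2, 7; take the smallest, offset 2.
next_char = character at position 8 + 2 = 10 -> 'a'

Best match: offset=2, length=2 (matching 'ce' starting at position 6)
LZ77 triple: (2, 2, 'a')


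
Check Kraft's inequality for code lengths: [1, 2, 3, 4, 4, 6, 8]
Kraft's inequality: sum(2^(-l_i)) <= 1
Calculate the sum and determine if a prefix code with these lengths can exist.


Sum = 2^(-1) + 2^(-2) + 2^(-3) + 2^(-4) + 2^(-4) + 2^(-6) + 2^(-8)
    = 0.5 + 0.25 + 0.125 + 0.0625 + 0.0625 + 0.015625 + 0.00390625
    = 261/256 = 1.01953125
Since 1.01953125 > 1, Kraft's inequality is NOT satisfied.
A prefix code with these lengths CANNOT exist.

Kraft sum = 1.01953125. Not satisfied.


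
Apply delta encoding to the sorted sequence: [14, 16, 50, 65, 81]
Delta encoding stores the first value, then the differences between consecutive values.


First value: 14
Deltas:
  16 - 14 = 2
  50 - 16 = 34
  65 - 50 = 15
  81 - 65 = 16


Delta encoded: [14, 2, 34, 15, 16]


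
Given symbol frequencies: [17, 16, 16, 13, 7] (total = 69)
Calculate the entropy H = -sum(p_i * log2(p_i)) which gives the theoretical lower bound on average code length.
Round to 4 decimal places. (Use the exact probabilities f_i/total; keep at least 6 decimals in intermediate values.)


Per-symbol terms -p_i * log2(p_i) with p_i = f_i/69:
  p = 17/69 = 0.246377: log2(p) = -2.021062, -p*log2(p) = 0.497943
  p = 16/69 = 0.231884: log2(p) = -2.108524, -p*log2(p) = 0.488933
  p = 16/69 = 0.231884: log2(p) = -2.108524, -p*log2(p) = 0.488933
  p = 13/69 = 0.188406: log2(p) = -2.408085, -p*log2(p) = 0.453697
  p = 7/69 = 0.101449: log2(p) = -3.301170, -p*log2(p) = 0.334901
H = 0.497943 + 0.488933 + 0.488933 + 0.453697 + 0.334901 = 2.264407

H = 2.2644 bits/symbol


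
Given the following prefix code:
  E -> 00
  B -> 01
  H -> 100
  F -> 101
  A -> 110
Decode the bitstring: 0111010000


Decoding step by step:
Bits 01 -> B
Bits 110 -> A
Bits 100 -> H
Bits 00 -> E


Decoded message: BAHE


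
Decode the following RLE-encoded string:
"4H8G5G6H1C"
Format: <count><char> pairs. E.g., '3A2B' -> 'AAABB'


Expanding each <count><char> pair:
  4H -> 'HHHH'
  8G -> 'GGGGGGGG'
  5G -> 'GGGGG'
  6H -> 'HHHHHH'
  1C -> 'C'

Decoded = HHHHGGGGGGGGGGGGGHHHHHHC


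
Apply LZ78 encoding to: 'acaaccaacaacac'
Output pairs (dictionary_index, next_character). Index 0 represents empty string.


LZ78 encoding steps:
Dictionary: {0: ''}
Step 1: w='' (idx 0), next='a' -> output (0, 'a'), add 'a' as idx 1
Step 2: w='' (idx 0), next='c' -> output (0, 'c'), add 'c' as idx 2
Step 3: w='a' (idx 1), next='a' -> output (1, 'a'), add 'aa' as idx 3
Step 4: w='c' (idx 2), next='c' -> output (2, 'c'), add 'cc' as idx 4
Step 5: w='aa' (idx 3), next='c' -> output (3, 'c'), add 'aac' as idx 5
Step 6: w='aac' (idx 5), next='a' -> output (5, 'a'), add 'aaca' as idx 6
Step 7: w='c' (idx 2), end of input -> output (2, '')


Encoded: [(0, 'a'), (0, 'c'), (1, 'a'), (2, 'c'), (3, 'c'), (5, 'a'), (2, '')]


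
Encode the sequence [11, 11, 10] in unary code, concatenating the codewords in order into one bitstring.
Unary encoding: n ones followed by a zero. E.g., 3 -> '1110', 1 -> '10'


Encode each number as n ones followed by a terminating 0:
  11 -> 111111111110 (12 bits)
  11 -> 111111111110 (12 bits)
  10 -> 11111111110 (11 bits)
Total length = 12 + 12 + 11 = 35 bits.

Unary([11, 11, 10]) = 11111111111011111111111011111111110 (35 bits)


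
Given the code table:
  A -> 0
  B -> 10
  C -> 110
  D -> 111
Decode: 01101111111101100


Decoding:
0 -> A
110 -> C
111 -> D
111 -> D
110 -> C
110 -> C
0 -> A


Result: ACDDCCA


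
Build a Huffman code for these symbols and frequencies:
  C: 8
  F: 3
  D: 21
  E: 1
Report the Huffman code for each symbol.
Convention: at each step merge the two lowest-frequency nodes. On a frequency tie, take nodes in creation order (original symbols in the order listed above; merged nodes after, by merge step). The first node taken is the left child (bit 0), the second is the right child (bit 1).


Huffman tree construction:
Step 1: Merge E(1) + F(3) = 4
Step 2: Merge (E+F)(4) + C(8) = 12
Step 3: Merge ((E+F)+C)(12) + D(21) = 33
Read each symbol's code off the tree from the root (left child = 0, right child = 1).

Codes:
  C: 01 (length 2)
  F: 001 (length 3)
  D: 1 (length 1)
  E: 000 (length 3)
Average code length: 49/33 = 1.4848 bits/symbol


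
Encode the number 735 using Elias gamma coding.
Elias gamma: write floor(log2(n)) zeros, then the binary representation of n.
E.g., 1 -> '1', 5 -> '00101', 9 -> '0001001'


num_bits = floor(log2(735)) + 1 = 10
leading_zeros = num_bits - 1 = 9
binary(735) = 1011011111

Elias gamma(735) = '000000000' + '1011011111' = 0000000001011011111 (19 bits)


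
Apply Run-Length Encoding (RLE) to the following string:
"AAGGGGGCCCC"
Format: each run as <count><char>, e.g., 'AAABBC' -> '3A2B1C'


Scanning runs left to right:
  i=0: run of 'A' x 2 -> '2A'
  i=2: run of 'G' x 5 -> '5G'
  i=7: run of 'C' x 4 -> '4C'

RLE = 2A5G4C


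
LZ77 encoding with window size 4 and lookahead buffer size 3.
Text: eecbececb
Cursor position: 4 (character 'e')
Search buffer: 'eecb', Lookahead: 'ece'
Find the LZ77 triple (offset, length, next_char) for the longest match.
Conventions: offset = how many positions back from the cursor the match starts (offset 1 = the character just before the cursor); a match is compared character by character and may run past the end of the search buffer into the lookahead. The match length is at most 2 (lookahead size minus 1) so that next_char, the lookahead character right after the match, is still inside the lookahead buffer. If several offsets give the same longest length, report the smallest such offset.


Try each offset into the search buffer:
  offset=1 (pos 3, char 'b'): match length 0
  offset=2 (pos 2, char 'c'): match length 0
  offset=3 (pos 1, char 'e'): match length 2
  offset=4 (pos 0, char 'e'): match length 1
Longest match has length 2 at offset 3.
next_char = character at position 4 + 2 = 6 -> 'e'

Best match: offset=3, length=2 (matching 'ec' starting at position 1)
LZ77 triple: (3, 2, 'e')


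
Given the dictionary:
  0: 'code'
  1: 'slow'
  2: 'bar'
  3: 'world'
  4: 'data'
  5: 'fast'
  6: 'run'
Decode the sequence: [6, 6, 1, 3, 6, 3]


Look up each index in the dictionary:
  6 -> 'run'
  6 -> 'run'
  1 -> 'slow'
  3 -> 'world'
  6 -> 'run'
  3 -> 'world'

Decoded: "run run slow world run world"


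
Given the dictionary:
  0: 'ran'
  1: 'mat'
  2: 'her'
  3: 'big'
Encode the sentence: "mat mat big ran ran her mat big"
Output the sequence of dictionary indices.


Look up each word in the dictionary:
  'mat' -> 1
  'mat' -> 1
  'big' -> 3
  'ran' -> 0
  'ran' -> 0
  'her' -> 2
  'mat' -> 1
  'big' -> 3

Encoded: [1, 1, 3, 0, 0, 2, 1, 3]


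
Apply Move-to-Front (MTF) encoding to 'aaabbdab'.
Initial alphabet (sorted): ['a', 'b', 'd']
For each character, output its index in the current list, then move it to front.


MTF encoding:
'a': index 0 in ['a', 'b', 'd'] -> ['a', 'b', 'd']
'a': index 0 in ['a', 'b', 'd'] -> ['a', 'b', 'd']
'a': index 0 in ['a', 'b', 'd'] -> ['a', 'b', 'd']
'b': index 1 in ['a', 'b', 'd'] -> ['b', 'a', 'd']
'b': index 0 in ['b', 'a', 'd'] -> ['b', 'a', 'd']
'd': index 2 in ['b', 'a', 'd'] -> ['d', 'b', 'a']
'a': index 2 in ['d', 'b', 'a'] -> ['a', 'd', 'b']
'b': index 2 in ['a', 'd', 'b'] -> ['b', 'a', 'd']


Output: [0, 0, 0, 1, 0, 2, 2, 2]


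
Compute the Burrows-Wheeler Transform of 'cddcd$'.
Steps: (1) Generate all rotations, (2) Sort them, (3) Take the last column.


Rotations (sorted):
  0: $cddcd -> last char: d
  1: cd$cdd -> last char: d
  2: cddcd$ -> last char: $
  3: d$cddc -> last char: c
  4: dcd$cd -> last char: d
  5: ddcd$c -> last char: c


BWT = dd$cdc


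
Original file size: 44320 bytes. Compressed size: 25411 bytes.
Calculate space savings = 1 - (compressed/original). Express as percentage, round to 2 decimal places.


ratio = compressed/original = 25411/44320 = 0.573353
savings = 1 - ratio = 1 - 0.573353 = 0.426647
as a percentage: 0.426647 * 100 = 42.66%

Space savings = 1 - 25411/44320 = 42.66%


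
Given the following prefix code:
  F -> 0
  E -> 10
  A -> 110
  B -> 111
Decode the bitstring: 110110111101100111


Decoding step by step:
Bits 110 -> A
Bits 110 -> A
Bits 111 -> B
Bits 10 -> E
Bits 110 -> A
Bits 0 -> F
Bits 111 -> B


Decoded message: AABEAFB


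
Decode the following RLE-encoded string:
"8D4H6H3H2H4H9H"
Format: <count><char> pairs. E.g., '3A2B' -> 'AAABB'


Expanding each <count><char> pair:
  8D -> 'DDDDDDDD'
  4H -> 'HHHH'
  6H -> 'HHHHHH'
  3H -> 'HHH'
  2H -> 'HH'
  4H -> 'HHHH'
  9H -> 'HHHHHHHHH'

Decoded = DDDDDDDDHHHHHHHHHHHHHHHHHHHHHHHHHHHH


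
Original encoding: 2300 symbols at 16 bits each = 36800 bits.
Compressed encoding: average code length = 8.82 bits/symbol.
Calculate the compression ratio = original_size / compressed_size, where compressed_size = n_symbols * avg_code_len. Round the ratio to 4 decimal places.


original_size = n_symbols * orig_bits = 2300 * 16 = 36800 bits
compressed_size = n_symbols * avg_code_len = 2300 * 8.82 = 20286.0 bits
ratio = original_size / compressed_size = 36800 / 20286.0 = 1.8141

Compression ratio = 1.8141


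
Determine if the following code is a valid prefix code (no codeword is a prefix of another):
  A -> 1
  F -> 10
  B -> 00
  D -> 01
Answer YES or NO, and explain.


Checking each pair (does one codeword prefix another?):
  A='1' vs F='10': prefix -- VIOLATION

NO -- this is NOT a valid prefix code. A (1) is a prefix of F (10).


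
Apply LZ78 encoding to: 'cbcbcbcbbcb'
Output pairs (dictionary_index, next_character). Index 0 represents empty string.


LZ78 encoding steps:
Dictionary: {0: ''}
Step 1: w='' (idx 0), next='c' -> output (0, 'c'), add 'c' as idx 1
Step 2: w='' (idx 0), next='b' -> output (0, 'b'), add 'b' as idx 2
Step 3: w='c' (idx 1), next='b' -> output (1, 'b'), add 'cb' as idx 3
Step 4: w='cb' (idx 3), next='c' -> output (3, 'c'), add 'cbc' as idx 4
Step 5: w='b' (idx 2), next='b' -> output (2, 'b'), add 'bb' as idx 5
Step 6: w='cb' (idx 3), end of input -> output (3, '')


Encoded: [(0, 'c'), (0, 'b'), (1, 'b'), (3, 'c'), (2, 'b'), (3, '')]


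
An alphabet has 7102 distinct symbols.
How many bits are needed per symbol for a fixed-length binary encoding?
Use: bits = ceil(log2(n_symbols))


log2(7102) = 12.794
Bracket: 2^12 = 4096 < 7102 <= 2^13 = 8192
So ceil(log2(7102)) = 13

bits = ceil(log2(7102)) = ceil(12.794) = 13 bits


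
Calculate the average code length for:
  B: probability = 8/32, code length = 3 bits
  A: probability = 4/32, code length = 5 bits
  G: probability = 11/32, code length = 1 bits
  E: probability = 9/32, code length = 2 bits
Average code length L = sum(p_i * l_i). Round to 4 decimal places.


Weighted contributions p_i * l_i:
  B: (8/32) * 3 = 24/32
  A: (4/32) * 5 = 20/32
  G: (11/32) * 1 = 11/32
  E: (9/32) * 2 = 18/32
Sum = (24 + 20 + 11 + 18)/32 = 73/32

L = 73/32 = 2.2813 bits/symbol


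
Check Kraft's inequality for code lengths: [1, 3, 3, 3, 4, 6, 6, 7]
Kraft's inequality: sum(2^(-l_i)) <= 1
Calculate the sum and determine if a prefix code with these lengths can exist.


Sum = 2^(-1) + 2^(-3) + 2^(-3) + 2^(-3) + 2^(-4) + 2^(-6) + 2^(-6) + 2^(-7)
    = 0.5 + 0.125 + 0.125 + 0.125 + 0.0625 + 0.015625 + 0.015625 + 0.0078125
    = 125/128 = 0.9765625
Since 0.9765625 <= 1, Kraft's inequality IS satisfied.
A prefix code with these lengths CAN exist.

Kraft sum = 0.9765625. Satisfied.


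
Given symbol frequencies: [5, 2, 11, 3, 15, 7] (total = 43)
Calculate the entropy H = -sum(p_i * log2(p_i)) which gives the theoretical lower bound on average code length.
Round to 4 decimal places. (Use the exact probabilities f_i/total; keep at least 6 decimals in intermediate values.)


Per-symbol terms -p_i * log2(p_i) with p_i = f_i/43:
  p = 5/43 = 0.116279: log2(p) = -3.104337, -p*log2(p) = 0.360969
  p = 2/43 = 0.046512: log2(p) = -4.426265, -p*log2(p) = 0.205873
  p = 11/43 = 0.255814: log2(p) = -1.966833, -p*log2(p) = 0.503143
  p = 3/43 = 0.069767: log2(p) = -3.841302, -p*log2(p) = 0.267998
  p = 15/43 = 0.348837: log2(p) = -1.519374, -p*log2(p) = 0.530014
  p = 7/43 = 0.162791: log2(p) = -2.618910, -p*log2(p) = 0.426334
H = 0.360969 + 0.205873 + 0.503143 + 0.267998 + 0.530014 + 0.426334 = 2.294331

H = 2.2943 bits/symbol


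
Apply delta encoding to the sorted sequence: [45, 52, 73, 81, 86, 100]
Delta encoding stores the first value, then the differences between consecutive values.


First value: 45
Deltas:
  52 - 45 = 7
  73 - 52 = 21
  81 - 73 = 8
  86 - 81 = 5
  100 - 86 = 14


Delta encoded: [45, 7, 21, 8, 5, 14]


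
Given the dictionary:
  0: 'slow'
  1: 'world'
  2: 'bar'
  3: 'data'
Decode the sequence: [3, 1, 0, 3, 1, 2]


Look up each index in the dictionary:
  3 -> 'data'
  1 -> 'world'
  0 -> 'slow'
  3 -> 'data'
  1 -> 'world'
  2 -> 'bar'

Decoded: "data world slow data world bar"


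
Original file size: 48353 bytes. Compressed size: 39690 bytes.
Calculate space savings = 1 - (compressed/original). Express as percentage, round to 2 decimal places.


ratio = compressed/original = 39690/48353 = 0.820838
savings = 1 - ratio = 1 - 0.820838 = 0.179162
as a percentage: 0.179162 * 100 = 17.92%

Space savings = 1 - 39690/48353 = 17.92%


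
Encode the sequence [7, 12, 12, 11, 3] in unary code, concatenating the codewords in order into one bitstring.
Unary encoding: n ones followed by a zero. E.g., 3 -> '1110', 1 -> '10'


Encode each number as n ones followed by a terminating 0:
  7 -> 11111110 (8 bits)
  12 -> 1111111111110 (13 bits)
  12 -> 1111111111110 (13 bits)
  11 -> 111111111110 (12 bits)
  3 -> 1110 (4 bits)
Total length = 8 + 13 + 13 + 12 + 4 = 50 bits.

Unary([7, 12, 12, 11, 3]) = 11111110111111111111011111111111101111111111101110 (50 bits)


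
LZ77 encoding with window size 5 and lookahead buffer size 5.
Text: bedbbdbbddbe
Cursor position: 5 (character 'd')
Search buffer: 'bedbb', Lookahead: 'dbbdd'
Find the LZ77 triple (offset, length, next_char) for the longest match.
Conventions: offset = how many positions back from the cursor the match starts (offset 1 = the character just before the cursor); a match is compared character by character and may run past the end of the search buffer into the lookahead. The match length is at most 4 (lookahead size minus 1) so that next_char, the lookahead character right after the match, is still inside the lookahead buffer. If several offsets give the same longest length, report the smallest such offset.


Try each offset into the search buffer:
  offset=1 (pos 4, char 'b'): match length 0
  offset=2 (pos 3, char 'b'): match length 0
  offset=3 (pos 2, char 'd'): match length 4
  offset=4 (pos 1, char 'e'): match length 0
  offset=5 (pos 0, char 'b'): match length 0
Longest match has length 4 at offset 3.
next_char = character at position 5 + 4 = 9 -> 'd'

Best match: offset=3, length=4 (matching 'dbbd' starting at position 2)
LZ77 triple: (3, 4, 'd')


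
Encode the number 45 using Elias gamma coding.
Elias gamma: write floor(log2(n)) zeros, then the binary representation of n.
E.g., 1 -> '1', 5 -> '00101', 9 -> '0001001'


num_bits = floor(log2(45)) + 1 = 6
leading_zeros = num_bits - 1 = 5
binary(45) = 101101

Elias gamma(45) = '00000' + '101101' = 00000101101 (11 bits)


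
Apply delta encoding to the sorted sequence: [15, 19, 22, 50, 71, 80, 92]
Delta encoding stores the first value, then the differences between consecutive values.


First value: 15
Deltas:
  19 - 15 = 4
  22 - 19 = 3
  50 - 22 = 28
  71 - 50 = 21
  80 - 71 = 9
  92 - 80 = 12


Delta encoded: [15, 4, 3, 28, 21, 9, 12]


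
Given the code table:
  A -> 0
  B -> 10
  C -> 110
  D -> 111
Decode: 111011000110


Decoding:
111 -> D
0 -> A
110 -> C
0 -> A
0 -> A
110 -> C


Result: DACAAC


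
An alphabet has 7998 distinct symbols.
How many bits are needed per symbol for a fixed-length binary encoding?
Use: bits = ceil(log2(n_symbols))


log2(7998) = 12.9654
Bracket: 2^12 = 4096 < 7998 <= 2^13 = 8192
So ceil(log2(7998)) = 13

bits = ceil(log2(7998)) = ceil(12.9654) = 13 bits


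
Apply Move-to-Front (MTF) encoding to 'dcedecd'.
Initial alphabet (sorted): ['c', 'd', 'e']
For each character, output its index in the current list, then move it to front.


MTF encoding:
'd': index 1 in ['c', 'd', 'e'] -> ['d', 'c', 'e']
'c': index 1 in ['d', 'c', 'e'] -> ['c', 'd', 'e']
'e': index 2 in ['c', 'd', 'e'] -> ['e', 'c', 'd']
'd': index 2 in ['e', 'c', 'd'] -> ['d', 'e', 'c']
'e': index 1 in ['d', 'e', 'c'] -> ['e', 'd', 'c']
'c': index 2 in ['e', 'd', 'c'] -> ['c', 'e', 'd']
'd': index 2 in ['c', 'e', 'd'] -> ['d', 'c', 'e']


Output: [1, 1, 2, 2, 1, 2, 2]


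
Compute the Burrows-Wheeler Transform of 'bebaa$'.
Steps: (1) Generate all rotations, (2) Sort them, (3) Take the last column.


Rotations (sorted):
  0: $bebaa -> last char: a
  1: a$beba -> last char: a
  2: aa$beb -> last char: b
  3: baa$be -> last char: e
  4: bebaa$ -> last char: $
  5: ebaa$b -> last char: b


BWT = aabe$b


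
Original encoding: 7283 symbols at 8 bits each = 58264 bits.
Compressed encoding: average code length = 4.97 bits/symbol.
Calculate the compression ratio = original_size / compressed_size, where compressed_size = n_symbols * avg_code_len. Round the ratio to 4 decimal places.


original_size = n_symbols * orig_bits = 7283 * 8 = 58264 bits
compressed_size = n_symbols * avg_code_len = 7283 * 4.97 = 36196.51 bits
ratio = original_size / compressed_size = 58264 / 36196.51 = 1.6097

Compression ratio = 1.6097


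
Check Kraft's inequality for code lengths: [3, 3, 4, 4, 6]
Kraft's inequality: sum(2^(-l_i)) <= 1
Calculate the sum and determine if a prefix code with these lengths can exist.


Sum = 2^(-3) + 2^(-3) + 2^(-4) + 2^(-4) + 2^(-6)
    = 0.125 + 0.125 + 0.0625 + 0.0625 + 0.015625
    = 25/64 = 0.390625
Since 0.390625 <= 1, Kraft's inequality IS satisfied.
A prefix code with these lengths CAN exist.

Kraft sum = 0.390625. Satisfied.


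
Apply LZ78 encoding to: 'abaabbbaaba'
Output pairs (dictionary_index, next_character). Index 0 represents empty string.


LZ78 encoding steps:
Dictionary: {0: ''}
Step 1: w='' (idx 0), next='a' -> output (0, 'a'), add 'a' as idx 1
Step 2: w='' (idx 0), next='b' -> output (0, 'b'), add 'b' as idx 2
Step 3: w='a' (idx 1), next='a' -> output (1, 'a'), add 'aa' as idx 3
Step 4: w='b' (idx 2), next='b' -> output (2, 'b'), add 'bb' as idx 4
Step 5: w='b' (idx 2), next='a' -> output (2, 'a'), add 'ba' as idx 5
Step 6: w='a' (idx 1), next='b' -> output (1, 'b'), add 'ab' as idx 6
Step 7: w='a' (idx 1), end of input -> output (1, '')


Encoded: [(0, 'a'), (0, 'b'), (1, 'a'), (2, 'b'), (2, 'a'), (1, 'b'), (1, '')]


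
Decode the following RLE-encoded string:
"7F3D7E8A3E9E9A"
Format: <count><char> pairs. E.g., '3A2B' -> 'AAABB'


Expanding each <count><char> pair:
  7F -> 'FFFFFFF'
  3D -> 'DDD'
  7E -> 'EEEEEEE'
  8A -> 'AAAAAAAA'
  3E -> 'EEE'
  9E -> 'EEEEEEEEE'
  9A -> 'AAAAAAAAA'

Decoded = FFFFFFFDDDEEEEEEEAAAAAAAAEEEEEEEEEEEEAAAAAAAAA


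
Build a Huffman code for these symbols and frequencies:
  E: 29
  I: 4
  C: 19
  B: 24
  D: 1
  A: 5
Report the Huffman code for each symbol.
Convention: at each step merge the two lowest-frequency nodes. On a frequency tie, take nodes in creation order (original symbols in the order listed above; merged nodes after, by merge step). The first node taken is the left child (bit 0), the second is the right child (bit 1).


Huffman tree construction:
Step 1: Merge D(1) + I(4) = 5
Step 2: Merge A(5) + (D+I)(5) = 10
Step 3: Merge (A+(D+I))(10) + C(19) = 29
Step 4: Merge B(24) + E(29) = 53
Step 5: Merge ((A+(D+I))+C)(29) + (B+E)(53) = 82
Read each symbol's code off the tree from the root (left child = 0, right child = 1).

Codes:
  E: 11 (length 2)
  I: 0011 (length 4)
  C: 01 (length 2)
  B: 10 (length 2)
  D: 0010 (length 4)
  A: 000 (length 3)
Average code length: 179/82 = 2.1829 bits/symbol


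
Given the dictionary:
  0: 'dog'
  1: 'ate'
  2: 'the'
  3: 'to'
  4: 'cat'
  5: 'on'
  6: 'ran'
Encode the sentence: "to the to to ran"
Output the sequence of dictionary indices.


Look up each word in the dictionary:
  'to' -> 3
  'the' -> 2
  'to' -> 3
  'to' -> 3
  'ran' -> 6

Encoded: [3, 2, 3, 3, 6]


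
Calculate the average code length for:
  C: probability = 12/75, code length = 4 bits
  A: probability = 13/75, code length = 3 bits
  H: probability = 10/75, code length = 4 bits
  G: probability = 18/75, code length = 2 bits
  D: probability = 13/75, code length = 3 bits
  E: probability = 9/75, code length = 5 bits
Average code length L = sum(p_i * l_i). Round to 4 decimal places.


Weighted contributions p_i * l_i:
  C: (12/75) * 4 = 48/75
  A: (13/75) * 3 = 39/75
  H: (10/75) * 4 = 40/75
  G: (18/75) * 2 = 36/75
  D: (13/75) * 3 = 39/75
  E: (9/75) * 5 = 45/75
Sum = (48 + 39 + 40 + 36 + 39 + 45)/75 = 247/75

L = 247/75 = 3.2933 bits/symbol


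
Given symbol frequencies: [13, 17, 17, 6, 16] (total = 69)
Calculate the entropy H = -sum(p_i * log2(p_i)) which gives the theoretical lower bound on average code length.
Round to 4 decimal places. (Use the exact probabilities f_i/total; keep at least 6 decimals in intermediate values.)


Per-symbol terms -p_i * log2(p_i) with p_i = f_i/69:
  p = 13/69 = 0.188406: log2(p) = -2.408085, -p*log2(p) = 0.453697
  p = 17/69 = 0.246377: log2(p) = -2.021062, -p*log2(p) = 0.497943
  p = 17/69 = 0.246377: log2(p) = -2.021062, -p*log2(p) = 0.497943
  p = 6/69 = 0.086957: log2(p) = -3.523562, -p*log2(p) = 0.306397
  p = 16/69 = 0.231884: log2(p) = -2.108524, -p*log2(p) = 0.488933
H = 0.453697 + 0.497943 + 0.497943 + 0.306397 + 0.488933 = 2.244913

H = 2.2449 bits/symbol


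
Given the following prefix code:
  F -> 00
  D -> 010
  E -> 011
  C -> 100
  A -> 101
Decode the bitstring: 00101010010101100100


Decoding step by step:
Bits 00 -> F
Bits 101 -> A
Bits 010 -> D
Bits 010 -> D
Bits 101 -> A
Bits 100 -> C
Bits 100 -> C


Decoded message: FADDACC


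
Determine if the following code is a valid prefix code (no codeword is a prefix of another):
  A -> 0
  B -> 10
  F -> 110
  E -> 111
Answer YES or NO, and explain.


Checking each pair (does one codeword prefix another?):
  A='0' vs B='10': no prefix
  A='0' vs F='110': no prefix
  A='0' vs E='111': no prefix
  B='10' vs A='0': no prefix
  B='10' vs F='110': no prefix
  B='10' vs E='111': no prefix
  F='110' vs A='0': no prefix
  F='110' vs B='10': no prefix
  F='110' vs E='111': no prefix
  E='111' vs A='0': no prefix
  E='111' vs B='10': no prefix
  E='111' vs F='110': no prefix
No violation found over all pairs.

YES -- this is a valid prefix code. No codeword is a prefix of any other codeword.


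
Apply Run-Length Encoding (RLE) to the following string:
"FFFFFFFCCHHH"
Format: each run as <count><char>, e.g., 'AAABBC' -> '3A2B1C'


Scanning runs left to right:
  i=0: run of 'F' x 7 -> '7F'
  i=7: run of 'C' x 2 -> '2C'
  i=9: run of 'H' x 3 -> '3H'

RLE = 7F2C3H
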